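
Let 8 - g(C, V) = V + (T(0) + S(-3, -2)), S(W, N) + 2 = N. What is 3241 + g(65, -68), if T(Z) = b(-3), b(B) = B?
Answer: 3324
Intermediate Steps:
S(W, N) = -2 + N
T(Z) = -3
g(C, V) = 15 - V (g(C, V) = 8 - (V + (-3 + (-2 - 2))) = 8 - (V + (-3 - 4)) = 8 - (V - 7) = 8 - (-7 + V) = 8 + (7 - V) = 15 - V)
3241 + g(65, -68) = 3241 + (15 - 1*(-68)) = 3241 + (15 + 68) = 3241 + 83 = 3324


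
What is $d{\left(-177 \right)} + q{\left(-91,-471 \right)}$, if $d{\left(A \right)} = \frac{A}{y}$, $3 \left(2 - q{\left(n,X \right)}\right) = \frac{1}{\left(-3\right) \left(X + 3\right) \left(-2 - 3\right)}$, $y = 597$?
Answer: $\frac{7139539}{4190940} \approx 1.7036$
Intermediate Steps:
$q{\left(n,X \right)} = 2 - \frac{1}{3 \left(45 + 15 X\right)}$ ($q{\left(n,X \right)} = 2 - \frac{1}{3 \left(- 3 \left(X + 3\right) \left(-2 - 3\right)\right)} = 2 - \frac{1}{3 \left(- 3 \left(3 + X\right) \left(-5\right)\right)} = 2 - \frac{1}{3 \left(- 3 \left(-15 - 5 X\right)\right)} = 2 - \frac{1}{3 \left(45 + 15 X\right)}$)
$d{\left(A \right)} = \frac{A}{597}$
$d{\left(-177 \right)} + q{\left(-91,-471 \right)} = \frac{1}{597} \left(-177\right) + \frac{269 + 90 \left(-471\right)}{45 \left(3 - 471\right)} = - \frac{59}{199} + \frac{269 - 42390}{45 \left(-468\right)} = - \frac{59}{199} + \frac{1}{45} \left(- \frac{1}{468}\right) \left(-42121\right) = - \frac{59}{199} + \frac{42121}{21060} = \frac{7139539}{4190940}$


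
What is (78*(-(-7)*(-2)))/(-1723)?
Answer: 1092/1723 ≈ 0.63378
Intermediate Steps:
(78*(-(-7)*(-2)))/(-1723) = (78*(-7*2))*(-1/1723) = (78*(-14))*(-1/1723) = -1092*(-1/1723) = 1092/1723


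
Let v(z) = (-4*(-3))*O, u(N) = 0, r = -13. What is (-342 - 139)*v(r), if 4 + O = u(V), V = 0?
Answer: 23088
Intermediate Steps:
O = -4 (O = -4 + 0 = -4)
v(z) = -48 (v(z) = -4*(-3)*(-4) = 12*(-4) = -48)
(-342 - 139)*v(r) = (-342 - 139)*(-48) = -481*(-48) = 23088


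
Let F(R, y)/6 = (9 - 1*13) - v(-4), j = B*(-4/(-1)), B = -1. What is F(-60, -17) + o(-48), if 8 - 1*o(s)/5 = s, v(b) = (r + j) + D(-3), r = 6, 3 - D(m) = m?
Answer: 208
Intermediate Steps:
D(m) = 3 - m
j = -4 (j = -(-4)/(-1) = -(-4)*(-1) = -1*4 = -4)
v(b) = 8 (v(b) = (6 - 4) + (3 - 1*(-3)) = 2 + (3 + 3) = 2 + 6 = 8)
F(R, y) = -72 (F(R, y) = 6*((9 - 1*13) - 1*8) = 6*((9 - 13) - 8) = 6*(-4 - 8) = 6*(-12) = -72)
o(s) = 40 - 5*s
F(-60, -17) + o(-48) = -72 + (40 - 5*(-48)) = -72 + (40 + 240) = -72 + 280 = 208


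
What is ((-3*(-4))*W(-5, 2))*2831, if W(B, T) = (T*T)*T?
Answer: 271776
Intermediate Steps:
W(B, T) = T³ (W(B, T) = T²*T = T³)
((-3*(-4))*W(-5, 2))*2831 = (-3*(-4)*2³)*2831 = (12*8)*2831 = 96*2831 = 271776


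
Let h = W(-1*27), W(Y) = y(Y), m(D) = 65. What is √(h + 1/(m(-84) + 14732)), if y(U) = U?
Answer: I*√5911667846/14797 ≈ 5.1961*I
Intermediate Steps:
W(Y) = Y
h = -27 (h = -1*27 = -27)
√(h + 1/(m(-84) + 14732)) = √(-27 + 1/(65 + 14732)) = √(-27 + 1/14797) = √(-399518/14797) = I*√5911667846/14797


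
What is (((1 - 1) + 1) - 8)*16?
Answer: -112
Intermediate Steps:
(((1 - 1) + 1) - 8)*16 = ((0 + 1) - 8)*16 = (1 - 8)*16 = -7*16 = -112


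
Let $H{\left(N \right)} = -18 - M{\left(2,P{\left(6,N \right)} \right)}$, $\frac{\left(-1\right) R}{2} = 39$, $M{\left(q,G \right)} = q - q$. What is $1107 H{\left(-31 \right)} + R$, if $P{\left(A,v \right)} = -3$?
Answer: $-20004$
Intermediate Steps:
$M{\left(q,G \right)} = 0$
$R = -78$ ($R = \left(-2\right) 39 = -78$)
$H{\left(N \right)} = -18$ ($H{\left(N \right)} = -18 - 0 = -18 + 0 = -18$)
$1107 H{\left(-31 \right)} + R = 1107 \left(-18\right) - 78 = -19926 - 78 = -20004$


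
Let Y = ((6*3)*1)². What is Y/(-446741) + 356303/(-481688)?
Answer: -159331225435/215189778808 ≈ -0.74042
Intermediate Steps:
Y = 324 (Y = (18*1)² = 18² = 324)
Y/(-446741) + 356303/(-481688) = 324/(-446741) + 356303/(-481688) = 324*(-1/446741) + 356303*(-1/481688) = -324/446741 - 356303/481688 = -159331225435/215189778808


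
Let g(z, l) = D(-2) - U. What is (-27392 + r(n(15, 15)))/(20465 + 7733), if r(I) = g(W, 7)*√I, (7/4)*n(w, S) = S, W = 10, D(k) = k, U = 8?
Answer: -13696/14099 - 10*√105/98693 ≈ -0.97246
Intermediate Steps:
g(z, l) = -10 (g(z, l) = -2 - 1*8 = -2 - 8 = -10)
n(w, S) = 4*S/7
r(I) = -10*√I
(-27392 + r(n(15, 15)))/(20465 + 7733) = (-27392 - 10*2*√105/7)/(20465 + 7733) = (-27392 - 20*√105/7)/28198 = (-27392 - 20*√105/7)*(1/28198) = -13696/14099 - 10*√105/98693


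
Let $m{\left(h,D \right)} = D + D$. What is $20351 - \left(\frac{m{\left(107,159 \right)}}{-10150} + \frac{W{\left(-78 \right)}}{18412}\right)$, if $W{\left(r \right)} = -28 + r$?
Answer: $\frac{950809610679}{46720450} \approx 20351.0$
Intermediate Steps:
$m{\left(h,D \right)} = 2 D$
$20351 - \left(\frac{m{\left(107,159 \right)}}{-10150} + \frac{W{\left(-78 \right)}}{18412}\right) = 20351 - \left(\frac{2 \cdot 159}{-10150} + \frac{-28 - 78}{18412}\right) = 20351 - \left(318 \left(- \frac{1}{10150}\right) - \frac{53}{9206}\right) = 20351 - \left(- \frac{159}{5075} - \frac{53}{9206}\right) = 20351 - - \frac{1732729}{46720450} = 20351 + \frac{1732729}{46720450} = \frac{950809610679}{46720450}$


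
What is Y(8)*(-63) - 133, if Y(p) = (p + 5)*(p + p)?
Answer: -13237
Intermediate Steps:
Y(p) = 2*p*(5 + p) (Y(p) = (5 + p)*(2*p) = 2*p*(5 + p))
Y(8)*(-63) - 133 = (2*8*(5 + 8))*(-63) - 133 = (2*8*13)*(-63) - 133 = 208*(-63) - 133 = -13104 - 133 = -13237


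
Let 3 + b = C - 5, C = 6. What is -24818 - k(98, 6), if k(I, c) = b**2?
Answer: -24822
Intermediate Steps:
b = -2 (b = -3 + (6 - 5) = -3 + 1 = -2)
k(I, c) = 4 (k(I, c) = (-2)**2 = 4)
-24818 - k(98, 6) = -24818 - 1*4 = -24818 - 4 = -24822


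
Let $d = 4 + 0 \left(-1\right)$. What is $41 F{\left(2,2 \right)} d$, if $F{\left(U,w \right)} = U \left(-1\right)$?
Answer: $-328$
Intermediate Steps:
$F{\left(U,w \right)} = - U$
$d = 4$ ($d = 4 + 0 = 4$)
$41 F{\left(2,2 \right)} d = 41 \left(\left(-1\right) 2\right) 4 = 41 \left(-2\right) 4 = \left(-82\right) 4 = -328$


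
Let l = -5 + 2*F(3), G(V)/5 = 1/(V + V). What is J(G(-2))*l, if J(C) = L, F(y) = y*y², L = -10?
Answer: -490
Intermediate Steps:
F(y) = y³
G(V) = 5/(2*V) (G(V) = 5/(V + V) = 5/((2*V)) = 5*(1/(2*V)) = 5/(2*V))
J(C) = -10
l = 49 (l = -5 + 2*3³ = -5 + 2*27 = -5 + 54 = 49)
J(G(-2))*l = -10*49 = -490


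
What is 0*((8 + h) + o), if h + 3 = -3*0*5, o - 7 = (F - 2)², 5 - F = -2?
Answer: 0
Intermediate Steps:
F = 7 (F = 5 - 1*(-2) = 5 + 2 = 7)
o = 32 (o = 7 + (7 - 2)² = 7 + 5² = 7 + 25 = 32)
h = -3 (h = -3 - 3*0*5 = -3 + 0*5 = -3 + 0 = -3)
0*((8 + h) + o) = 0*((8 - 3) + 32) = 0*(5 + 32) = 0*37 = 0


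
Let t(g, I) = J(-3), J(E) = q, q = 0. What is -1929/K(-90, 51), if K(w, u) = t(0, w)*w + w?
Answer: 643/30 ≈ 21.433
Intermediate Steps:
J(E) = 0
t(g, I) = 0
K(w, u) = w (K(w, u) = 0*w + w = 0 + w = w)
-1929/K(-90, 51) = -1929/(-90) = -1929*(-1/90) = 643/30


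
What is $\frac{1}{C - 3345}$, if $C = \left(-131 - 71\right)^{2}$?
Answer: $\frac{1}{37459} \approx 2.6696 \cdot 10^{-5}$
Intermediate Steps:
$C = 40804$ ($C = \left(-202\right)^{2} = 40804$)
$\frac{1}{C - 3345} = \frac{1}{40804 - 3345} = \frac{1}{37459}$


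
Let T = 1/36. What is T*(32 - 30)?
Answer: 1/18 ≈ 0.055556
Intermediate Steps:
T = 1/36 ≈ 0.027778
T*(32 - 30) = (32 - 30)/36 = (1/36)*2 = 1/18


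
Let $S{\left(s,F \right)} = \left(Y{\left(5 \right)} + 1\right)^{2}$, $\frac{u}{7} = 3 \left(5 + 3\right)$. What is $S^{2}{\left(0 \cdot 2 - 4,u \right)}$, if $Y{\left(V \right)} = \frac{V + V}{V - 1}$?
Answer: $\frac{2401}{16} \approx 150.06$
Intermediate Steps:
$Y{\left(V \right)} = \frac{2 V}{-1 + V}$
$u = 168$ ($u = 7 \cdot 3 \left(5 + 3\right) = 7 \cdot 3 \cdot 8 = 7 \cdot 24 = 168$)
$S{\left(s,F \right)} = \frac{49}{4}$ ($S{\left(s,F \right)} = \left(2 \cdot 5 \frac{1}{-1 + 5} + 1\right)^{2} = \left(2 \cdot 5 \cdot \frac{1}{4} + 1\right)^{2} = \left(\frac{5}{2} + 1\right)^{2} = \left(\frac{7}{2}\right)^{2} = \frac{49}{4}$)
$S^{2}{\left(0 \cdot 2 - 4,u \right)} = \left(\frac{49}{4}\right)^{2} = \frac{2401}{16}$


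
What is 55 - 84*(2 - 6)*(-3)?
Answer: -953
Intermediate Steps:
55 - 84*(2 - 6)*(-3) = 55 - (-336)*(-3) = 55 - 84*12 = 55 - 1008 = -953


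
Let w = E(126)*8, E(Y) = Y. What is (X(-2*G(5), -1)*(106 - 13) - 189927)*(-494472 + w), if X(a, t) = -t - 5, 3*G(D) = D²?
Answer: 93905705736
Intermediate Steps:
G(D) = D²/3
w = 1008 (w = 126*8 = 1008)
X(a, t) = -5 - t
(X(-2*G(5), -1)*(106 - 13) - 189927)*(-494472 + w) = ((-5 - 1*(-1))*(106 - 13) - 189927)*(-494472 + 1008) = ((-5 + 1)*93 - 189927)*(-493464) = (-4*93 - 189927)*(-493464) = (-372 - 189927)*(-493464) = -190299*(-493464) = 93905705736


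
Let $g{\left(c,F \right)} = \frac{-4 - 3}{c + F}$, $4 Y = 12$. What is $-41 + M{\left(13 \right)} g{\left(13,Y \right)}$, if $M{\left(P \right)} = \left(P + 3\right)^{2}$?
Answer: $-153$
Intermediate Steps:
$Y = 3$ ($Y = \frac{1}{4} \cdot 12 = 3$)
$M{\left(P \right)} = \left(3 + P\right)^{2}$
$g{\left(c,F \right)} = - \frac{7}{F + c}$
$-41 + M{\left(13 \right)} g{\left(13,Y \right)} = -41 + \left(3 + 13\right)^{2} \left(- \frac{7}{3 + 13}\right) = -41 + 16^{2} \left(- \frac{7}{16}\right) = -41 + 256 \left(\left(-7\right) \frac{1}{16}\right) = -41 + 256 \left(- \frac{7}{16}\right) = -41 - 112 = -153$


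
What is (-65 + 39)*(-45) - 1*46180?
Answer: -45010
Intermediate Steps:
(-65 + 39)*(-45) - 1*46180 = -26*(-45) - 46180 = 1170 - 46180 = -45010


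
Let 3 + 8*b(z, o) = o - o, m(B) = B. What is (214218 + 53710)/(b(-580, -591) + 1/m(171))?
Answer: -366525504/505 ≈ -7.2579e+5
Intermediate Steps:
b(z, o) = -3/8 (b(z, o) = -3/8 + (o - o)/8 = -3/8 + (⅛)*0 = -3/8 + 0 = -3/8)
(214218 + 53710)/(b(-580, -591) + 1/m(171)) = (214218 + 53710)/(-3/8 + 1/171) = 267928/(-3/8 + 1/171) = 267928/(-505/1368) = 267928*(-1368/505) = -366525504/505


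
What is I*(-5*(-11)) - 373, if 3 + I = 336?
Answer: 17942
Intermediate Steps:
I = 333 (I = -3 + 336 = 333)
I*(-5*(-11)) - 373 = 333*(-5*(-11)) - 373 = 333*55 - 373 = 18315 - 373 = 17942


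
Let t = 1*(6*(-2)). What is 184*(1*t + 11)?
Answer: -184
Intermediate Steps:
t = -12 (t = 1*(-12) = -12)
184*(1*t + 11) = 184*(1*(-12) + 11) = 184*(-12 + 11) = 184*(-1) = -184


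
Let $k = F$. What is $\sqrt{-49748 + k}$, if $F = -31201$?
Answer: $11 i \sqrt{669} \approx 284.52 i$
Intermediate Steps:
$k = -31201$
$\sqrt{-49748 + k} = \sqrt{-49748 - 31201} = \sqrt{-80949} = 11 i \sqrt{669}$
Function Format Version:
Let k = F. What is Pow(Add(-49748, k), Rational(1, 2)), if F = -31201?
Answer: Mul(11, I, Pow(669, Rational(1, 2))) ≈ Mul(284.52, I)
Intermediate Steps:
k = -31201
Pow(Add(-49748, k), Rational(1, 2)) = Pow(Add(-49748, -31201), Rational(1, 2)) = Pow(-80949, Rational(1, 2)) = Mul(11, I, Pow(669, Rational(1, 2)))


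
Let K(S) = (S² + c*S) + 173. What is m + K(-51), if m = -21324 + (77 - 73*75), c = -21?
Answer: -22877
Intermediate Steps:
m = -26722 (m = -21324 + (77 - 5475) = -21324 - 5398 = -26722)
K(S) = 173 + S² - 21*S (K(S) = (S² - 21*S) + 173 = 173 + S² - 21*S)
m + K(-51) = -26722 + (173 + (-51)² - 21*(-51)) = -26722 + (173 + 2601 + 1071) = -26722 + 3845 = -22877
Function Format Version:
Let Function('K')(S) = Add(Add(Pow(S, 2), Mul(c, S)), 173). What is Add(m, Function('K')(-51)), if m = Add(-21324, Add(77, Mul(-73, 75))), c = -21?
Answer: -22877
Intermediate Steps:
m = -26722 (m = Add(-21324, Add(77, -5475)) = Add(-21324, -5398) = -26722)
Function('K')(S) = Add(173, Pow(S, 2), Mul(-21, S)) (Function('K')(S) = Add(Add(Pow(S, 2), Mul(-21, S)), 173) = Add(173, Pow(S, 2), Mul(-21, S)))
Add(m, Function('K')(-51)) = Add(-26722, Add(173, Pow(-51, 2), Mul(-21, -51))) = Add(-26722, Add(173, 2601, 1071)) = Add(-26722, 3845) = -22877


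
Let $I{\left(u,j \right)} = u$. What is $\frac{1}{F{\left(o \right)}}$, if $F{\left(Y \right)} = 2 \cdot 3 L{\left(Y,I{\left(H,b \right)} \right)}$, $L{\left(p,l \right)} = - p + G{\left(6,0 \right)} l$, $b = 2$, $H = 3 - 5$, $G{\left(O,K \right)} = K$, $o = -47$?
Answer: $\frac{1}{282} \approx 0.0035461$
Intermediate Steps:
$H = -2$ ($H = 3 - 5 = -2$)
$L{\left(p,l \right)} = - p$ ($L{\left(p,l \right)} = - p + 0 l = - p + 0 = - p$)
$F{\left(Y \right)} = - 6 Y$ ($F{\left(Y \right)} = 2 \cdot 3 \left(- Y\right) = 6 \left(- Y\right) = - 6 Y$)
$\frac{1}{F{\left(o \right)}} = \frac{1}{\left(-6\right) \left(-47\right)} = \frac{1}{282}$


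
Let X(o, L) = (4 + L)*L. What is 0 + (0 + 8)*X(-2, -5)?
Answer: 40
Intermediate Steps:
X(o, L) = L*(4 + L)
0 + (0 + 8)*X(-2, -5) = 0 + (0 + 8)*(-5*(4 - 5)) = 0 + 8*(-5*(-1)) = 0 + 8*5 = 0 + 40 = 40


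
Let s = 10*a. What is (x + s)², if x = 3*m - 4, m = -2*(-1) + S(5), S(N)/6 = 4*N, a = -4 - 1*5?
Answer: 73984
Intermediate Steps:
a = -9 (a = -4 - 5 = -9)
S(N) = 24*N (S(N) = 6*(4*N) = 24*N)
m = 122 (m = -2*(-1) + 24*5 = 2 + 120 = 122)
s = -90 (s = 10*(-9) = -90)
x = 362 (x = 3*122 - 4 = 366 - 4 = 362)
(x + s)² = (362 - 90)² = 272² = 73984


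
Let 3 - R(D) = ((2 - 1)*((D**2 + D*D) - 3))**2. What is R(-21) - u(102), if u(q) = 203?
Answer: -772841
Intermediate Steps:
R(D) = 3 - (-3 + 2*D**2)**2 (R(D) = 3 - ((2 - 1)*((D**2 + D*D) - 3))**2 = 3 - (1*((D**2 + D**2) - 3))**2 = 3 - (1*(2*D**2 - 3))**2 = 3 - (1*(-3 + 2*D**2))**2 = 3 - (-3 + 2*D**2)**2)
R(-21) - u(102) = (3 - (-3 + 2*(-21)**2)**2) - 1*203 = (3 - (-3 + 2*441)**2) - 203 = (3 - (-3 + 882)**2) - 203 = (3 - 1*879**2) - 203 = (3 - 1*772641) - 203 = (3 - 772641) - 203 = -772638 - 203 = -772841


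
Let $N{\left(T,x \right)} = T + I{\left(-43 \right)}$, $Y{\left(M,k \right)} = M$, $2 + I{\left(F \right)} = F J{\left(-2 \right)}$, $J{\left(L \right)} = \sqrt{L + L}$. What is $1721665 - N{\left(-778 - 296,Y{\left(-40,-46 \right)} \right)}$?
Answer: $1722741 + 86 i \approx 1.7227 \cdot 10^{6} + 86.0 i$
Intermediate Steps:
$J{\left(L \right)} = \sqrt{2} \sqrt{L}$ ($J{\left(L \right)} = \sqrt{2 L} = \sqrt{2} \sqrt{L}$)
$I{\left(F \right)} = -2 + 2 i F$ ($I{\left(F \right)} = -2 + F \sqrt{2} \sqrt{-2} = -2 + F \sqrt{2} i \sqrt{2} = -2 + F 2 i = -2 + 2 i F$)
$N{\left(T,x \right)} = -2 + T - 86 i$ ($N{\left(T,x \right)} = T - \left(2 - 2 i \left(-43\right)\right) = T - \left(2 + 86 i\right) = -2 + T - 86 i$)
$1721665 - N{\left(-778 - 296,Y{\left(-40,-46 \right)} \right)} = 1721665 - \left(-2 - 1074 - 86 i\right) = 1721665 - \left(-1076 - 86 i\right) = 1721665 + \left(1076 + 86 i\right) = 1722741 + 86 i$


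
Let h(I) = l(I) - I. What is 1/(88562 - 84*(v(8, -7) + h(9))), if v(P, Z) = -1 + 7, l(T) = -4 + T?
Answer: 1/88394 ≈ 1.1313e-5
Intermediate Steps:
v(P, Z) = 6
h(I) = -4 (h(I) = (-4 + I) - I = -4)
1/(88562 - 84*(v(8, -7) + h(9))) = 1/(88562 - 84*(6 - 4)) = 1/(88562 - 84*2) = 1/(88562 - 168) = 1/88394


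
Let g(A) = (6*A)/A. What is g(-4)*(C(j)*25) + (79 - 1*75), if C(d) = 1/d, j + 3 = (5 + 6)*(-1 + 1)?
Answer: -46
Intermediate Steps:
j = -3 (j = -3 + (5 + 6)*(-1 + 1) = -3 + 11*0 = -3 + 0 = -3)
C(d) = 1/d
g(A) = 6
g(-4)*(C(j)*25) + (79 - 1*75) = 6*(25/(-3)) + (79 - 1*75) = 6*(-⅓*25) + (79 - 75) = 6*(-25/3) + 4 = -50 + 4 = -46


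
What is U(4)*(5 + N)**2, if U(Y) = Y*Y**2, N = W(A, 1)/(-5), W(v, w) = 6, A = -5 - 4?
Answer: 23104/25 ≈ 924.16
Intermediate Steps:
A = -9
N = -6/5 (N = 6/(-5) = 6*(-1/5) = -6/5 ≈ -1.2000)
U(Y) = Y**3
U(4)*(5 + N)**2 = 4**3*(5 - 6/5)**2 = 64*(19/5)**2 = 64*(361/25) = 23104/25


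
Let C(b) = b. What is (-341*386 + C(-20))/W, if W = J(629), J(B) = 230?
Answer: -65823/115 ≈ -572.37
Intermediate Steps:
W = 230
(-341*386 + C(-20))/W = (-341*386 - 20)/230 = (-131626 - 20)*(1/230) = -131646*1/230 = -65823/115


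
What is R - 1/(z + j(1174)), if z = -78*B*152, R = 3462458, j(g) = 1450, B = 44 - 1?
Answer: 1760168223965/508358 ≈ 3.4625e+6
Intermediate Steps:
B = 43
z = -509808 (z = -78*43*152 = -3354*152 = -509808)
R - 1/(z + j(1174)) = 3462458 - 1/(-509808 + 1450) = 3462458 - 1/(-508358) = 3462458 - 1*(-1/508358) = 3462458 + 1/508358 = 1760168223965/508358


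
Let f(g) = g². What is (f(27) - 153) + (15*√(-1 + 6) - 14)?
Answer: 562 + 15*√5 ≈ 595.54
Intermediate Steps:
(f(27) - 153) + (15*√(-1 + 6) - 14) = (27² - 153) + (15*√(-1 + 6) - 14) = (729 - 153) + (15*√5 - 14) = 576 + (-14 + 15*√5) = 562 + 15*√5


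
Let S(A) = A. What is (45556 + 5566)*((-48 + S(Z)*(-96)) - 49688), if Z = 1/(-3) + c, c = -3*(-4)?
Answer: -2599860432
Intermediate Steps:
c = 12
Z = 35/3 (Z = 1/(-3) + 12 = -⅓ + 12 = 35/3 ≈ 11.667)
(45556 + 5566)*((-48 + S(Z)*(-96)) - 49688) = (45556 + 5566)*((-48 + (35/3)*(-96)) - 49688) = 51122*((-48 - 1120) - 49688) = 51122*(-1168 - 49688) = 51122*(-50856) = -2599860432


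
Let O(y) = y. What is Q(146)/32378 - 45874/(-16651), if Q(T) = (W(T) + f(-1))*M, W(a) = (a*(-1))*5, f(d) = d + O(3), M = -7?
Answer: 785080934/269563039 ≈ 2.9124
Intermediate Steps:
f(d) = 3 + d (f(d) = d + 3 = 3 + d)
W(a) = -5*a (W(a) = -a*5 = -5*a)
Q(T) = -14 + 35*T (Q(T) = (-5*T + (3 - 1))*(-7) = (-5*T + 2)*(-7) = (2 - 5*T)*(-7) = -14 + 35*T)
Q(146)/32378 - 45874/(-16651) = (-14 + 35*146)/32378 - 45874/(-16651) = (-14 + 5110)*(1/32378) - 45874*(-1/16651) = 5096*(1/32378) + 45874/16651 = 2548/16189 + 45874/16651 = 785080934/269563039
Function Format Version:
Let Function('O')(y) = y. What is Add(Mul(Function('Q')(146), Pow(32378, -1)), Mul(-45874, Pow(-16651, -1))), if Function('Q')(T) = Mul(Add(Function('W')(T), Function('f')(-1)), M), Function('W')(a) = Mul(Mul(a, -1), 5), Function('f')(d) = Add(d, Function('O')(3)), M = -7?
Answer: Rational(785080934, 269563039) ≈ 2.9124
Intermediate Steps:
Function('f')(d) = Add(3, d) (Function('f')(d) = Add(d, 3) = Add(3, d))
Function('W')(a) = Mul(-5, a) (Function('W')(a) = Mul(Mul(-1, a), 5) = Mul(-5, a))
Function('Q')(T) = Add(-14, Mul(35, T)) (Function('Q')(T) = Mul(Add(Mul(-5, T), Add(3, -1)), -7) = Mul(Add(Mul(-5, T), 2), -7) = Mul(Add(2, Mul(-5, T)), -7) = Add(-14, Mul(35, T)))
Add(Mul(Function('Q')(146), Pow(32378, -1)), Mul(-45874, Pow(-16651, -1))) = Add(Mul(Add(-14, Mul(35, 146)), Pow(32378, -1)), Mul(-45874, Pow(-16651, -1))) = Add(Mul(Add(-14, 5110), Rational(1, 32378)), Mul(-45874, Rational(-1, 16651))) = Add(Mul(5096, Rational(1, 32378)), Rational(45874, 16651)) = Add(Rational(2548, 16189), Rational(45874, 16651)) = Rational(785080934, 269563039)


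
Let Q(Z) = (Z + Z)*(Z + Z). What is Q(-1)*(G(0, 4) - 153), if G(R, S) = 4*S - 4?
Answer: -564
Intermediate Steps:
G(R, S) = -4 + 4*S
Q(Z) = 4*Z² (Q(Z) = (2*Z)*(2*Z) = 4*Z²)
Q(-1)*(G(0, 4) - 153) = (4*(-1)²)*((-4 + 4*4) - 153) = (4*1)*((-4 + 16) - 153) = 4*(12 - 153) = 4*(-141) = -564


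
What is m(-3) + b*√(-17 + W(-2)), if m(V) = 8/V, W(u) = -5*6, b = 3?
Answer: -8/3 + 3*I*√47 ≈ -2.6667 + 20.567*I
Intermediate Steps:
W(u) = -30
m(-3) + b*√(-17 + W(-2)) = 8/(-3) + 3*√(-17 - 30) = 8*(-⅓) + 3*√(-47) = -8/3 + 3*(I*√47) = -8/3 + 3*I*√47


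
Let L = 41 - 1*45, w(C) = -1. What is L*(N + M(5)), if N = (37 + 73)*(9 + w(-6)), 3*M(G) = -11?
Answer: -10516/3 ≈ -3505.3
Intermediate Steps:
M(G) = -11/3 (M(G) = (⅓)*(-11) = -11/3)
N = 880 (N = (37 + 73)*(9 - 1) = 110*8 = 880)
L = -4 (L = 41 - 45 = -4)
L*(N + M(5)) = -4*(880 - 11/3) = -4*2629/3 = -10516/3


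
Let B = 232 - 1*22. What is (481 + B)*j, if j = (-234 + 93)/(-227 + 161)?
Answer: 32477/22 ≈ 1476.2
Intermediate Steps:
j = 47/22 (j = -141/(-66) = -141*(-1/66) = 47/22 ≈ 2.1364)
B = 210 (B = 232 - 22 = 210)
(481 + B)*j = (481 + 210)*(47/22) = 691*(47/22) = 32477/22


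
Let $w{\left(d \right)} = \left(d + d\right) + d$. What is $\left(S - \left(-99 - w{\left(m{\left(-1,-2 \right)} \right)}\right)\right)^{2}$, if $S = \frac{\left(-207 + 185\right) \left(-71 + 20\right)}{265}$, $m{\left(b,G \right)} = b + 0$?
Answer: $\frac{705539844}{70225} \approx 10047.0$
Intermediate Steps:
$m{\left(b,G \right)} = b$
$w{\left(d \right)} = 3 d$ ($w{\left(d \right)} = 2 d + d = 3 d$)
$S = \frac{1122}{265}$ ($S = \left(-22\right) \left(-51\right) \frac{1}{265} = 1122 \cdot \frac{1}{265} = \frac{1122}{265} \approx 4.234$)
$\left(S - \left(-99 - w{\left(m{\left(-1,-2 \right)} \right)}\right)\right)^{2} = \left(\frac{1122}{265} + \left(\left(-36 + 3 \left(-1\right)\right) - -135\right)\right)^{2} = \left(\frac{1122}{265} + \left(\left(-36 - 3\right) + 135\right)\right)^{2} = \left(\frac{1122}{265} + \left(-39 + 135\right)\right)^{2} = \left(\frac{1122}{265} + 96\right)^{2} = \left(\frac{26562}{265}\right)^{2} = \frac{705539844}{70225}$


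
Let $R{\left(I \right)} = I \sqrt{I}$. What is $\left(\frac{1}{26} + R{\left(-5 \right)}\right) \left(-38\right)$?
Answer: $- \frac{19}{13} + 190 i \sqrt{5} \approx -1.4615 + 424.85 i$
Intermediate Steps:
$R{\left(I \right)} = I^{\frac{3}{2}}$
$\left(\frac{1}{26} + R{\left(-5 \right)}\right) \left(-38\right) = \left(\frac{1}{26} + \left(-5\right)^{\frac{3}{2}}\right) \left(-38\right) = \left(\frac{1}{26} - 5 i \sqrt{5}\right) \left(-38\right) = - \frac{19}{13} + 190 i \sqrt{5}$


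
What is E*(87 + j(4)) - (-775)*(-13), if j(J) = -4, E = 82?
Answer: -3269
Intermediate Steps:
E*(87 + j(4)) - (-775)*(-13) = 82*(87 - 4) - (-775)*(-13) = 82*83 - 1*10075 = 6806 - 10075 = -3269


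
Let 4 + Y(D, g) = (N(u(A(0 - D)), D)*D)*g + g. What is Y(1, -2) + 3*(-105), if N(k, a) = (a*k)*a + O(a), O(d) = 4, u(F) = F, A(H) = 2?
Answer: -333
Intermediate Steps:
N(k, a) = 4 + k*a² (N(k, a) = (a*k)*a + 4 = k*a² + 4 = 4 + k*a²)
Y(D, g) = -4 + g + D*g*(4 + 2*D²) (Y(D, g) = -4 + (((4 + 2*D²)*D)*g + g) = -4 + ((D*(4 + 2*D²))*g + g) = -4 + (D*g*(4 + 2*D²) + g) = -4 + (g + D*g*(4 + 2*D²)) = -4 + g + D*g*(4 + 2*D²))
Y(1, -2) + 3*(-105) = (-4 - 2 + 2*1*(-2)*(2 + 1²)) + 3*(-105) = (-4 - 2 + 2*1*(-2)*(2 + 1)) - 315 = (-4 - 2 + 2*1*(-2)*3) - 315 = (-4 - 2 - 12) - 315 = -18 - 315 = -333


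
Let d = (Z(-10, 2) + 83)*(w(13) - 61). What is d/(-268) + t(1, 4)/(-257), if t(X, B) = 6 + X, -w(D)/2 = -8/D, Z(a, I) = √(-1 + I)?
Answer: 4187372/223847 ≈ 18.706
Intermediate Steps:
w(D) = 16/D (w(D) = -(-16)/D = 16/D)
d = -65268/13 (d = (√(-1 + 2) + 83)*(16/13 - 61) = (√1 + 83)*(16*(1/13) - 61) = (1 + 83)*(16/13 - 61) = 84*(-777/13) = -65268/13 ≈ -5020.6)
d/(-268) + t(1, 4)/(-257) = -65268/13/(-268) + (6 + 1)/(-257) = -65268/13*(-1/268) + 7*(-1/257) = 16317/871 - 7/257 = 4187372/223847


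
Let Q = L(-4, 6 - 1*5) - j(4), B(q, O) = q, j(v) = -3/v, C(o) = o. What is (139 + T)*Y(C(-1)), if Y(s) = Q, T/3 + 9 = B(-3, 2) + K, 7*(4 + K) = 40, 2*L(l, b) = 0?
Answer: 2271/28 ≈ 81.107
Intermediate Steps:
L(l, b) = 0 (L(l, b) = (1/2)*0 = 0)
K = 12/7 (K = -4 + (1/7)*40 = -4 + 40/7 = 12/7 ≈ 1.7143)
T = -216/7 (T = -27 + 3*(-3 + 12/7) = -27 + 3*(-9/7) = -27 - 27/7 = -216/7 ≈ -30.857)
Q = 3/4 (Q = 0 - (-3)/4 = 0 - 1*(-3/4) = 0 + 3/4 = 3/4 ≈ 0.75000)
Y(s) = 3/4
(139 + T)*Y(C(-1)) = (139 - 216/7)*(3/4) = (757/7)*(3/4) = 2271/28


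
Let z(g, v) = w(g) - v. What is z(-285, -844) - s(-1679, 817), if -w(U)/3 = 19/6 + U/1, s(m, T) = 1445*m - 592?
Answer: 4856873/2 ≈ 2.4284e+6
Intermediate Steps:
s(m, T) = -592 + 1445*m
w(U) = -19/2 - 3*U (w(U) = -3*(19/6 + U/1) = -3*(19*(⅙) + U*1) = -3*(19/6 + U) = -19/2 - 3*U)
z(g, v) = -19/2 - v - 3*g (z(g, v) = (-19/2 - 3*g) - v = -19/2 - v - 3*g)
z(-285, -844) - s(-1679, 817) = (-19/2 - 1*(-844) - 3*(-285)) - (-592 + 1445*(-1679)) = (-19/2 + 844 + 855) - (-592 - 2426155) = 3379/2 - 1*(-2426747) = 3379/2 + 2426747 = 4856873/2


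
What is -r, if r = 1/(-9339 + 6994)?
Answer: 1/2345 ≈ 0.00042644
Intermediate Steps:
r = -1/2345 (r = 1/(-2345) = -1/2345 ≈ -0.00042644)
-r = -1*(-1/2345) = 1/2345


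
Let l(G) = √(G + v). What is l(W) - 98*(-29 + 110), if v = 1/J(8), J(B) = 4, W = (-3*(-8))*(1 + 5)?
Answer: -7938 + √577/2 ≈ -7926.0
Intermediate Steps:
W = 144 (W = 24*6 = 144)
v = ¼ (v = 1/4 = ¼ ≈ 0.25000)
l(G) = √(¼ + G) (l(G) = √(G + ¼) = √(¼ + G))
l(W) - 98*(-29 + 110) = √(1 + 4*144)/2 - 98*(-29 + 110) = √(1 + 576)/2 - 98*81 = √577/2 - 7938 = -7938 + √577/2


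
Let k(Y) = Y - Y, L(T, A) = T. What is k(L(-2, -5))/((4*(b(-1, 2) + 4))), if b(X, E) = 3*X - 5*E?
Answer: 0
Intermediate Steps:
k(Y) = 0
b(X, E) = -5*E + 3*X
k(L(-2, -5))/((4*(b(-1, 2) + 4))) = 0/((4*((-5*2 + 3*(-1)) + 4))) = 0/((4*((-10 - 3) + 4))) = 0/((4*(-13 + 4))) = 0/((4*(-9))) = 0/(-36) = 0*(-1/36) = 0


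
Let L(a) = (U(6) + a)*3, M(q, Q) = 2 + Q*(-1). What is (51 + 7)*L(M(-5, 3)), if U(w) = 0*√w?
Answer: -174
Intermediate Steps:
M(q, Q) = 2 - Q
U(w) = 0
L(a) = 3*a (L(a) = (0 + a)*3 = a*3 = 3*a)
(51 + 7)*L(M(-5, 3)) = (51 + 7)*(3*(2 - 1*3)) = 58*(3*(2 - 3)) = 58*(3*(-1)) = 58*(-3) = -174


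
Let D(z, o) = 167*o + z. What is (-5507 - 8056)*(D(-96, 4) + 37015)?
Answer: -509792481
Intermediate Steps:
D(z, o) = z + 167*o
(-5507 - 8056)*(D(-96, 4) + 37015) = (-5507 - 8056)*((-96 + 167*4) + 37015) = -13563*((-96 + 668) + 37015) = -13563*(572 + 37015) = -13563*37587 = -509792481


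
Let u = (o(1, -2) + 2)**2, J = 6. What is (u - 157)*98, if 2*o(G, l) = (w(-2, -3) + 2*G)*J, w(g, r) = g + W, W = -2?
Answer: -13818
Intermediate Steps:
w(g, r) = -2 + g (w(g, r) = g - 2 = -2 + g)
o(G, l) = -12 + 6*G (o(G, l) = (((-2 - 2) + 2*G)*6)/2 = ((-4 + 2*G)*6)/2 = (-24 + 12*G)/2 = -12 + 6*G)
u = 16 (u = ((-12 + 6*1) + 2)**2 = ((-12 + 6) + 2)**2 = (-6 + 2)**2 = (-4)**2 = 16)
(u - 157)*98 = (16 - 157)*98 = -141*98 = -13818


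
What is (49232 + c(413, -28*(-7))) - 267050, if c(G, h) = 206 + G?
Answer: -217199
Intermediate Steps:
(49232 + c(413, -28*(-7))) - 267050 = (49232 + (206 + 413)) - 267050 = (49232 + 619) - 267050 = 49851 - 267050 = -217199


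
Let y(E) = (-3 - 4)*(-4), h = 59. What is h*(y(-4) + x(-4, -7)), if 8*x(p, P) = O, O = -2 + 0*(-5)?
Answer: 6549/4 ≈ 1637.3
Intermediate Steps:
O = -2 (O = -2 + 0 = -2)
x(p, P) = -¼ (x(p, P) = (⅛)*(-2) = -¼)
y(E) = 28 (y(E) = -7*(-4) = 28)
h*(y(-4) + x(-4, -7)) = 59*(28 - ¼) = 59*(111/4) = 6549/4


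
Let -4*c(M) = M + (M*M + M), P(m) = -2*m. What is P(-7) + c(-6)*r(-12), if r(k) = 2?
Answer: 2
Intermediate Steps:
c(M) = -M/2 - M²/4 (c(M) = -(M + (M*M + M))/4 = -(M + (M² + M))/4 = -(M + (M + M²))/4 = -(M² + 2*M)/4 = -M/2 - M²/4)
P(-7) + c(-6)*r(-12) = -2*(-7) - ¼*(-6)*(2 - 6)*2 = 14 - ¼*(-6)*(-4)*2 = 14 - 6*2 = 14 - 12 = 2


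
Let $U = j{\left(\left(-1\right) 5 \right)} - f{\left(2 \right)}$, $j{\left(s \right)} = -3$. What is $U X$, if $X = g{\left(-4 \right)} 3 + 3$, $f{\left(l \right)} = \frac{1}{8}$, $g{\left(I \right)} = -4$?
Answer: $\frac{225}{8} \approx 28.125$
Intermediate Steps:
$f{\left(l \right)} = \frac{1}{8}$
$X = -9$ ($X = \left(-4\right) 3 + 3 = -12 + 3 = -9$)
$U = - \frac{25}{8}$ ($U = -3 - \frac{1}{8} = - \frac{25}{8} \approx -3.125$)
$U X = \left(- \frac{25}{8}\right) \left(-9\right) = \frac{225}{8}$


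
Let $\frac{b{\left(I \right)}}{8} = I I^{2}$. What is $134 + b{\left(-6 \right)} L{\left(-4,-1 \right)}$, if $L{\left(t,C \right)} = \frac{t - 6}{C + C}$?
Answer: $-8506$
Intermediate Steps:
$b{\left(I \right)} = 8 I^{3}$ ($b{\left(I \right)} = 8 I I^{2} = 8 I^{3}$)
$L{\left(t,C \right)} = \frac{-6 + t}{2 C}$
$134 + b{\left(-6 \right)} L{\left(-4,-1 \right)} = 134 + 8 \left(-6\right)^{3} \frac{-6 - 4}{2 \left(-1\right)} = 134 + 8 \left(-216\right) \frac{1}{2} \left(-1\right) \left(-10\right) = 134 - 8640 = -8506$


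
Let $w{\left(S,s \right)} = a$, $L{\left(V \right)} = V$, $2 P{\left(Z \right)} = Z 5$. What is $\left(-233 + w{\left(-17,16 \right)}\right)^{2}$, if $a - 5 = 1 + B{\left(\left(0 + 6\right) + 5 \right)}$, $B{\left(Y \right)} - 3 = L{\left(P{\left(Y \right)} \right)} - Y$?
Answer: $\frac{172225}{4} \approx 43056.0$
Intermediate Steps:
$P{\left(Z \right)} = \frac{5 Z}{2}$ ($P{\left(Z \right)} = \frac{Z 5}{2} = \frac{5 Z}{2}$)
$B{\left(Y \right)} = 3 + \frac{3 Y}{2}$ ($B{\left(Y \right)} = 3 + \left(\frac{5 Y}{2} - Y\right) = 3 + \frac{3 Y}{2}$)
$a = \frac{51}{2}$ ($a = 5 + \left(1 + \left(3 + \frac{3 \left(\left(0 + 6\right) + 5\right)}{2}\right)\right) = 5 + \left(1 + \left(3 + \frac{3 \left(6 + 5\right)}{2}\right)\right) = 5 + \left(1 + \left(3 + \frac{3}{2} \cdot 11\right)\right) = 5 + \left(1 + \left(3 + \frac{33}{2}\right)\right) = 5 + \left(1 + \frac{39}{2}\right) = 5 + \frac{41}{2} = \frac{51}{2} \approx 25.5$)
$w{\left(S,s \right)} = \frac{51}{2}$
$\left(-233 + w{\left(-17,16 \right)}\right)^{2} = \left(-233 + \frac{51}{2}\right)^{2} = \left(- \frac{415}{2}\right)^{2} = \frac{172225}{4}$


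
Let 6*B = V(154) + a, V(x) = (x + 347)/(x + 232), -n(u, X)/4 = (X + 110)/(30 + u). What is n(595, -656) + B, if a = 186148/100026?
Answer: 291087378997/72393817500 ≈ 4.0209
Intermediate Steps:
n(u, X) = -4*(110 + X)/(30 + u) (n(u, X) = -4*(X + 110)/(30 + u) = -4*(110 + X)/(30 + u))
a = 93074/50013 (a = 186148*(1/100026) = 93074/50013 ≈ 1.8610)
V(x) = (347 + x)/(232 + x)
B = 60983077/115830108 (B = ((347 + 154)/(232 + 154) + 93074/50013)/6 = (501/386 + 93074/50013)/6 = (⅙)*(60983077/19305018) = 60983077/115830108 ≈ 0.52649)
n(595, -656) + B = 4*(-110 - 1*(-656))/(30 + 595) + 60983077/115830108 = 4*(-110 + 656)/625 + 60983077/115830108 = 4*(1/625)*546 + 60983077/115830108 = 2184/625 + 60983077/115830108 = 291087378997/72393817500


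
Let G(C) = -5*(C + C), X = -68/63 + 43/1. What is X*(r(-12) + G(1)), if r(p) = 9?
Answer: -2641/63 ≈ -41.921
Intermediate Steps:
X = 2641/63 (X = -68*1/63 + 43*1 = -68/63 + 43 = 2641/63 ≈ 41.921)
G(C) = -10*C
X*(r(-12) + G(1)) = 2641*(9 - 10*1)/63 = 2641*(9 - 10)/63 = (2641/63)*(-1) = -2641/63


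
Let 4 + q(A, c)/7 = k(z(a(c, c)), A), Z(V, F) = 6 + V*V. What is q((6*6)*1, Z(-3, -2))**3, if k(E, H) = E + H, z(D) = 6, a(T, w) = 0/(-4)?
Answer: 18821096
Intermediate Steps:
a(T, w) = 0 (a(T, w) = 0*(-1/4) = 0)
Z(V, F) = 6 + V**2
q(A, c) = 14 + 7*A (q(A, c) = -28 + 7*(6 + A) = -28 + (42 + 7*A) = 14 + 7*A)
q((6*6)*1, Z(-3, -2))**3 = (14 + 7*((6*6)*1))**3 = (14 + 7*(36*1))**3 = (14 + 7*36)**3 = (14 + 252)**3 = 266**3 = 18821096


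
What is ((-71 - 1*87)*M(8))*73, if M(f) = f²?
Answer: -738176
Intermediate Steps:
((-71 - 1*87)*M(8))*73 = ((-71 - 1*87)*8²)*73 = ((-71 - 87)*64)*73 = -158*64*73 = -10112*73 = -738176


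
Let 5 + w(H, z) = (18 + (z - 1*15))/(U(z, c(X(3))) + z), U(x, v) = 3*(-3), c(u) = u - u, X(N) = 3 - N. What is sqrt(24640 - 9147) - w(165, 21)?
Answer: 3 + sqrt(15493) ≈ 127.47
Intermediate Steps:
c(u) = 0
U(x, v) = -9
w(H, z) = -5 + (3 + z)/(-9 + z) (w(H, z) = -5 + (18 + (z - 1*15))/(-9 + z) = -5 + (18 + (z - 15))/(-9 + z) = -5 + (18 + (-15 + z))/(-9 + z) = -5 + (3 + z)/(-9 + z))
sqrt(24640 - 9147) - w(165, 21) = sqrt(24640 - 9147) - 4*(12 - 1*21)/(-9 + 21) = sqrt(15493) - 4*(12 - 21)/12 = sqrt(15493) - 4*(-9)/12 = sqrt(15493) - 1*(-3) = sqrt(15493) + 3 = 3 + sqrt(15493)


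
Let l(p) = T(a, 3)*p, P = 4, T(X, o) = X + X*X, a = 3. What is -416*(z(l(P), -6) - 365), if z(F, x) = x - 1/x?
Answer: 462800/3 ≈ 1.5427e+5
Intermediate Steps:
T(X, o) = X + X²
l(p) = 12*p (l(p) = (3*(1 + 3))*p = (3*4)*p = 12*p)
-416*(z(l(P), -6) - 365) = -416*((-6 - 1/(-6)) - 365) = -416*((-6 - 1*(-⅙)) - 365) = -416*((-6 + ⅙) - 365) = -416*(-35/6 - 365) = -416*(-2225/6) = 462800/3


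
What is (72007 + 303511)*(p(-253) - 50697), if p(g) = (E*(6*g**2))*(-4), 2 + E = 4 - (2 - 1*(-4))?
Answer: 2288469403506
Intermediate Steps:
E = -4 (E = -2 + (4 - (2 - 1*(-4))) = -2 + (4 - (2 + 4)) = -2 + (4 - 1*6) = -2 + (4 - 6) = -2 - 2 = -4)
p(g) = 96*g**2 (p(g) = -24*g**2*(-4) = 96*g**2)
(72007 + 303511)*(p(-253) - 50697) = (72007 + 303511)*(96*(-253)**2 - 50697) = 375518*(96*64009 - 50697) = 375518*(6144864 - 50697) = 375518*6094167 = 2288469403506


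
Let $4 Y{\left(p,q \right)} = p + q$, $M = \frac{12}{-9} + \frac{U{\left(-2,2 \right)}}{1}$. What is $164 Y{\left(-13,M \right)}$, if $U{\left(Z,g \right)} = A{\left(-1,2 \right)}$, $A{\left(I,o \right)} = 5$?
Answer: $- \frac{1148}{3} \approx -382.67$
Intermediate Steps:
$U{\left(Z,g \right)} = 5$
$M = \frac{11}{3}$ ($M = \frac{12}{-9} + \frac{5}{1} = 12 \left(- \frac{1}{9}\right) + 5 \cdot 1 = - \frac{4}{3} + 5 = \frac{11}{3} \approx 3.6667$)
$Y{\left(p,q \right)} = \frac{p}{4} + \frac{q}{4}$ ($Y{\left(p,q \right)} = \frac{p + q}{4} = \frac{p}{4} + \frac{q}{4}$)
$164 Y{\left(-13,M \right)} = 164 \left(\frac{1}{4} \left(-13\right) + \frac{1}{4} \cdot \frac{11}{3}\right) = 164 \left(- \frac{13}{4} + \frac{11}{12}\right) = 164 \left(- \frac{7}{3}\right) = - \frac{1148}{3}$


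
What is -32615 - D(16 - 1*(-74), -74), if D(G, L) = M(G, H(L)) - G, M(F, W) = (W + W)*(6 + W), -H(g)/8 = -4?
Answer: -34957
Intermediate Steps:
H(g) = 32 (H(g) = -8*(-4) = 32)
M(F, W) = 2*W*(6 + W) (M(F, W) = (2*W)*(6 + W) = 2*W*(6 + W))
D(G, L) = 2432 - G (D(G, L) = 2*32*(6 + 32) - G = 2*32*38 - G = 2432 - G)
-32615 - D(16 - 1*(-74), -74) = -32615 - (2432 - (16 - 1*(-74))) = -32615 - (2432 - (16 + 74)) = -32615 - (2432 - 1*90) = -32615 - (2432 - 90) = -32615 - 1*2342 = -32615 - 2342 = -34957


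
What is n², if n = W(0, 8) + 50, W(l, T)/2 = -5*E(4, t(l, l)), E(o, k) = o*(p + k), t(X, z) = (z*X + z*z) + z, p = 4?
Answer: 12100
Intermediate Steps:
t(X, z) = z + z² + X*z (t(X, z) = (X*z + z²) + z = (z² + X*z) + z = z + z² + X*z)
E(o, k) = o*(4 + k)
W(l, T) = -160 - 40*l*(1 + 2*l) (W(l, T) = 2*(-20*(4 + l*(1 + l + l))) = 2*(-20*(4 + l*(1 + 2*l))) = 2*(-5*(16 + 4*l*(1 + 2*l))) = 2*(-80 - 20*l*(1 + 2*l)) = -160 - 40*l*(1 + 2*l))
n = -110 (n = (-160 - 40*0*(1 + 2*0)) + 50 = (-160 - 40*0*(1 + 0)) + 50 = (-160 - 40*0*1) + 50 = (-160 + 0) + 50 = -160 + 50 = -110)
n² = (-110)² = 12100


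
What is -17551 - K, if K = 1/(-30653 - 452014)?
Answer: -8471288516/482667 ≈ -17551.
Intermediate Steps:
K = -1/482667 (K = 1/(-482667) = -1/482667 ≈ -2.0718e-6)
-17551 - K = -17551 - 1*(-1/482667) = -17551 + 1/482667 = -8471288516/482667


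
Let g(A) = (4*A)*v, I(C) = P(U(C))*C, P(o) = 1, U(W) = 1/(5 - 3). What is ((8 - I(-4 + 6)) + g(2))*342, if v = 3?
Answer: 10260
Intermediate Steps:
U(W) = 1/2
I(C) = C (I(C) = 1*C = C)
g(A) = 12*A (g(A) = (4*A)*3 = 12*A)
((8 - I(-4 + 6)) + g(2))*342 = ((8 - (-4 + 6)) + 12*2)*342 = ((8 - 1*2) + 24)*342 = ((8 - 2) + 24)*342 = (6 + 24)*342 = 30*342 = 10260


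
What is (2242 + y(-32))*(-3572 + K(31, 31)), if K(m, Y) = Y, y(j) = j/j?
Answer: -7942463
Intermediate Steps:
y(j) = 1
(2242 + y(-32))*(-3572 + K(31, 31)) = (2242 + 1)*(-3572 + 31) = 2243*(-3541) = -7942463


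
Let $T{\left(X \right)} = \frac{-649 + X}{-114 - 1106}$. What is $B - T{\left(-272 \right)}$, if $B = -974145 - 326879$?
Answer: $- \frac{1587250201}{1220} \approx -1.301 \cdot 10^{6}$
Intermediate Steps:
$B = -1301024$
$T{\left(X \right)} = \frac{649}{1220} - \frac{X}{1220}$ ($T{\left(X \right)} = \frac{-649 + X}{-1220} = \left(-649 + X\right) \left(- \frac{1}{1220}\right) = \frac{649}{1220} - \frac{X}{1220}$)
$B - T{\left(-272 \right)} = -1301024 - \left(\frac{649}{1220} - - \frac{68}{305}\right) = -1301024 - \left(\frac{649}{1220} + \frac{68}{305}\right) = -1301024 - \frac{921}{1220} = - \frac{1587250201}{1220}$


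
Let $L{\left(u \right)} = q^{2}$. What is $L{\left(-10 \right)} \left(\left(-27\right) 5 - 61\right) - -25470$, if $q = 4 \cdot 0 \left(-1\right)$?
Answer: $25470$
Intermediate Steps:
$q = 0$ ($q = 0 \left(-1\right) = 0$)
$L{\left(u \right)} = 0$ ($L{\left(u \right)} = 0^{2} = 0$)
$L{\left(-10 \right)} \left(\left(-27\right) 5 - 61\right) - -25470 = 0 \left(\left(-27\right) 5 - 61\right) - -25470 = 0 \left(-135 - 61\right) + 25470 = 0 \left(-196\right) + 25470 = 0 + 25470 = 25470$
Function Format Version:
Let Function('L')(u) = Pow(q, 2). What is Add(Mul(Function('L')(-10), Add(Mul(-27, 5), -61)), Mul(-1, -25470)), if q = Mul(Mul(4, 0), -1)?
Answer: 25470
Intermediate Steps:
q = 0 (q = Mul(0, -1) = 0)
Function('L')(u) = 0 (Function('L')(u) = Pow(0, 2) = 0)
Add(Mul(Function('L')(-10), Add(Mul(-27, 5), -61)), Mul(-1, -25470)) = Add(Mul(0, Add(Mul(-27, 5), -61)), Mul(-1, -25470)) = Add(Mul(0, Add(-135, -61)), 25470) = Add(Mul(0, -196), 25470) = Add(0, 25470) = 25470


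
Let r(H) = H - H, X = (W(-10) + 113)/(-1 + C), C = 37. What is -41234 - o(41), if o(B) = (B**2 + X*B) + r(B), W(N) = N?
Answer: -1549163/36 ≈ -43032.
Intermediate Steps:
X = 103/36 (X = (-10 + 113)/(-1 + 37) = 103/36 ≈ 2.8611)
r(H) = 0
o(B) = B**2 + 103*B/36 (o(B) = (B**2 + 103*B/36) + 0 = B**2 + 103*B/36)
-41234 - o(41) = -41234 - 41*(103 + 36*41)/36 = -41234 - 41*(103 + 1476)/36 = -41234 - 41*1579/36 = -41234 - 1*64739/36 = -41234 - 64739/36 = -1549163/36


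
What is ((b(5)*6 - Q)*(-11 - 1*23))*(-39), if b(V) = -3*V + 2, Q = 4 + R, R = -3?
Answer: -104754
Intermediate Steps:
Q = 1 (Q = 4 - 3 = 1)
b(V) = 2 - 3*V
((b(5)*6 - Q)*(-11 - 1*23))*(-39) = (((2 - 3*5)*6 - 1*1)*(-11 - 1*23))*(-39) = (((2 - 15)*6 - 1)*(-11 - 23))*(-39) = ((-13*6 - 1)*(-34))*(-39) = ((-78 - 1)*(-34))*(-39) = -79*(-34)*(-39) = 2686*(-39) = -104754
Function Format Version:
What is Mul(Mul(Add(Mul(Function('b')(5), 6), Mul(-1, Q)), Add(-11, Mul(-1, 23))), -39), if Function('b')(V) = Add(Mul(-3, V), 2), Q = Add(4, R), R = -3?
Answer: -104754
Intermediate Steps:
Q = 1 (Q = Add(4, -3) = 1)
Function('b')(V) = Add(2, Mul(-3, V))
Mul(Mul(Add(Mul(Function('b')(5), 6), Mul(-1, Q)), Add(-11, Mul(-1, 23))), -39) = Mul(Mul(Add(Mul(Add(2, Mul(-3, 5)), 6), Mul(-1, 1)), Add(-11, Mul(-1, 23))), -39) = Mul(Mul(Add(Mul(Add(2, -15), 6), -1), Add(-11, -23)), -39) = Mul(Mul(Add(Mul(-13, 6), -1), -34), -39) = Mul(Mul(Add(-78, -1), -34), -39) = Mul(Mul(-79, -34), -39) = Mul(2686, -39) = -104754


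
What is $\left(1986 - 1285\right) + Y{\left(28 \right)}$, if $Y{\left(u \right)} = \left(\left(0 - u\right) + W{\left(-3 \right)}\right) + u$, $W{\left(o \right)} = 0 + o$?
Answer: $698$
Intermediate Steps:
$W{\left(o \right)} = o$
$Y{\left(u \right)} = -3$ ($Y{\left(u \right)} = \left(\left(0 - u\right) - 3\right) + u = \left(- u - 3\right) + u = \left(-3 - u\right) + u = -3$)
$\left(1986 - 1285\right) + Y{\left(28 \right)} = \left(1986 - 1285\right) - 3 = 701 - 3 = 698$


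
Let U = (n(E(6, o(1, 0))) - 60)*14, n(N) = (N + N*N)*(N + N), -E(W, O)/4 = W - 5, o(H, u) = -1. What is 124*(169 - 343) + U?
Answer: -23760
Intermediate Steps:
E(W, O) = 20 - 4*W (E(W, O) = -4*(W - 5) = -4*(-5 + W) = 20 - 4*W)
n(N) = 2*N*(N + N**2) (n(N) = (N + N**2)*(2*N) = 2*N*(N + N**2))
U = -2184 (U = (2*(20 - 4*6)**2*(1 + (20 - 4*6)) - 60)*14 = (2*(20 - 24)**2*(1 + (20 - 24)) - 60)*14 = (2*(-4)**2*(1 - 4) - 60)*14 = (2*16*(-3) - 60)*14 = (-96 - 60)*14 = -156*14 = -2184)
124*(169 - 343) + U = 124*(169 - 343) - 2184 = 124*(-174) - 2184 = -21576 - 2184 = -23760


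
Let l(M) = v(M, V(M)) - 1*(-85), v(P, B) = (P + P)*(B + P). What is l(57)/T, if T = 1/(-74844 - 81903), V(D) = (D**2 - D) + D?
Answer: -59088759843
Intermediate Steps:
V(D) = D**2
v(P, B) = 2*P*(B + P) (v(P, B) = (2*P)*(B + P) = 2*P*(B + P))
T = -1/156747 (T = 1/(-156747) = -1/156747 ≈ -6.3797e-6)
l(M) = 85 + 2*M*(M + M**2) (l(M) = 2*M*(M**2 + M) - 1*(-85) = 2*M*(M + M**2) + 85 = 85 + 2*M*(M + M**2))
l(57)/T = (85 + 2*57**2*(1 + 57))/(-1/156747) = (85 + 2*3249*58)*(-156747) = (85 + 376884)*(-156747) = 376969*(-156747) = -59088759843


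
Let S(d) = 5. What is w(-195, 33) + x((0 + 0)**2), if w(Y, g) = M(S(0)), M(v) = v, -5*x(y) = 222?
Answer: -197/5 ≈ -39.400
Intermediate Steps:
x(y) = -222/5 (x(y) = -1/5*222 = -222/5)
w(Y, g) = 5
w(-195, 33) + x((0 + 0)**2) = 5 - 222/5 = -197/5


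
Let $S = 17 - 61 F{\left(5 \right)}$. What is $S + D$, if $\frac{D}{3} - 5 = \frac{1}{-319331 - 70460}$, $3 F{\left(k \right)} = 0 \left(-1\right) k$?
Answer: $\frac{12473309}{389791} \approx 32.0$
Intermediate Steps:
$F{\left(k \right)} = 0$ ($F{\left(k \right)} = \frac{0 \left(-1\right) k}{3} = \frac{0 k}{3} = \frac{1}{3} \cdot 0 = 0$)
$D = \frac{5846862}{389791}$ ($D = 15 + \frac{3}{-319331 - 70460} = 15 + \frac{3}{-389791} = 15 + 3 \left(- \frac{1}{389791}\right) = 15 - \frac{3}{389791} = \frac{5846862}{389791} \approx 15.0$)
$S = 17$ ($S = 17 - 0 = 17 + 0 = 17$)
$S + D = 17 + \frac{5846862}{389791} = \frac{12473309}{389791}$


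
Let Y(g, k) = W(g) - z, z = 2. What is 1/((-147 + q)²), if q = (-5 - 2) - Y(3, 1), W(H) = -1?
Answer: 1/22801 ≈ 4.3858e-5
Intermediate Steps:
Y(g, k) = -3 (Y(g, k) = -1 - 1*2 = -1 - 2 = -3)
q = -4 (q = (-5 - 2) - 1*(-3) = -7 + 3 = -4)
1/((-147 + q)²) = 1/((-147 - 4)²) = 1/((-151)²) = 1/22801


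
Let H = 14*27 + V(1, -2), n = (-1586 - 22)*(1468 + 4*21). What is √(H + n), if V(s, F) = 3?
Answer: I*√2495235 ≈ 1579.6*I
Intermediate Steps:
n = -2495616 (n = -1608*(1468 + 84) = -1608*1552 = -2495616)
H = 381 (H = 14*27 + 3 = 378 + 3 = 381)
√(H + n) = √(381 - 2495616) = √(-2495235) = I*√2495235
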